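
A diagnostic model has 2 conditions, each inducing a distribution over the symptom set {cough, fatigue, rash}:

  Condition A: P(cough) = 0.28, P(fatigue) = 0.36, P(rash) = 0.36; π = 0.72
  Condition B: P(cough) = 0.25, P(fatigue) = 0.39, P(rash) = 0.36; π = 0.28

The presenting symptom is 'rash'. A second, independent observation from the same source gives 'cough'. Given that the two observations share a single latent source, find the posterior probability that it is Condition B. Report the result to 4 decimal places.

0.2577

By Bayes' theorem, P(k | x) = P(Z=k) f_k(x) / Σ_j P(Z=j) f_j(x).
Since both observations come from the same component, the likelihood for component k is f_k(x₁)·f_k(x₂).
  L_A = [0.36] × [0.28] = 0.1008
  L_B = [0.36] × [0.25] = 0.09
Weight by the priors:
  P(Z=A)·L_A = 0.72 × 0.1008 = 0.072576
  P(Z=B)·L_B = 0.28 × 0.09 = 0.0252
Sum: 0.072576 + 0.0252 = 0.097776
So the posterior for Condition B is 0.0252 / 0.097776 ≈ 0.2577.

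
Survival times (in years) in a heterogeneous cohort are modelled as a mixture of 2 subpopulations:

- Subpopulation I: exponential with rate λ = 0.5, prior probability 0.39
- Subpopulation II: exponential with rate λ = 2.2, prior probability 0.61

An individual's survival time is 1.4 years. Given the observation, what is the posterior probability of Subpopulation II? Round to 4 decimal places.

0.3891

P(component k | x) = P(Z=k)·f_k(x) / marginal(x), where marginal(x) = Σ_j P(Z=j)·f_j(x).
Exponential densities:
  L_I = 0.248293
  L_II = 0.10111
Prior × likelihood for each component:
  P(Z=I)·L_I = 0.39 × 0.248293 = 0.0968341
  P(Z=II)·L_II = 0.61 × 0.10111 = 0.0616773
Marginal: 0.0968341 + 0.0616773 = 0.158511
P(Subpopulation II | data) ≈ 0.3891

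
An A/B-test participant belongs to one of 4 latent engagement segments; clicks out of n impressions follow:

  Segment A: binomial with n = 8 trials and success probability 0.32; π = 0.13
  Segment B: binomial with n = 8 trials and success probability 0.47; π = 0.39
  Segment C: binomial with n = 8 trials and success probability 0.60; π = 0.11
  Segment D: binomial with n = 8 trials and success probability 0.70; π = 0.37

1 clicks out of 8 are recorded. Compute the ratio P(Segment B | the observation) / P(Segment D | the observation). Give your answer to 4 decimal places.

38.0141

Since P(k|x) ∝ π_k f_k(x), the posterior odds are π_i f_i(x) / (π_j f_j(x)).
Evaluate each component's likelihood at the observed value:
  L_A = 0.172109
  L_B = 0.0441691
  L_C = 0.00786432
  L_D = 0.00122472
0.017226 / 0.000453146 ≈ 38.0141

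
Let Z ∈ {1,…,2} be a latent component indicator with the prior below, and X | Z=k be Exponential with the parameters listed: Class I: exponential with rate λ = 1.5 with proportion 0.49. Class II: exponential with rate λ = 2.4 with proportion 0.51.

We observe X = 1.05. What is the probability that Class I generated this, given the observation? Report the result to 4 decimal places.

0.6071

P(component k | x) = π_k·f_k(x) / marginal(x), where marginal(x) = Σ_j π_j·f_j(x).
Exponential densities:
  L_I = 1.5·e^(−1.5·1.05) = 1.5·e^(−1.5750) = 0.310511
  L_II = 2.4·e^(−2.4·1.05) = 2.4·e^(−2.5200) = 0.193103
Multiply by the mixture weights:
  π_I·L_I = 0.49 × 0.310511 = 0.152151
  π_II·L_II = 0.51 × 0.193103 = 0.0984826
Evidence: 0.152151 + 0.0984826 = 0.250633
P(Class I | x) ≈ 0.6071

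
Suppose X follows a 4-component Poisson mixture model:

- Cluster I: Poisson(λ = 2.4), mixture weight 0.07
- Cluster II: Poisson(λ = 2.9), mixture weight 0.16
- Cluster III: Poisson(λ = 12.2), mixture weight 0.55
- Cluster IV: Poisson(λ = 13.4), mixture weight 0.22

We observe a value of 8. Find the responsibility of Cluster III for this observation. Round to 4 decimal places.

0.7735

Posterior ∝ prior × likelihood, so P(k | x) ∝ π_k f_k(x); normalise over all components.
Poisson probabilities:
  f_I = 0.00247664
  f_II = 0.00682668
  f_III = 0.0612302
  f_IV = 0.0390636
Weight by the priors:
  π_I·f_I = 0.07 × 0.00247664 = 0.000173365
  π_II·f_II = 0.16 × 0.00682668 = 0.00109227
  π_III·f_III = 0.55 × 0.0612302 = 0.0336766
  π_IV·f_IV = 0.22 × 0.0390636 = 0.00859398
Sum: 0.000173365 + 0.00109227 + 0.0336766 + 0.00859398 = 0.0435362
So the posterior for Cluster III is 0.0336766 / 0.0435362 ≈ 0.7735.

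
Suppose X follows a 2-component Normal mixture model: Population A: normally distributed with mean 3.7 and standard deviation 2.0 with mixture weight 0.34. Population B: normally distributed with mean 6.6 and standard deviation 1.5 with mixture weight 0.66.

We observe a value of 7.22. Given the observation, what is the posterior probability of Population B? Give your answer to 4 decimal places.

0.9179

By Bayes' theorem, P(k | x) = P(Z=k) f_k(x) / Σ_j P(Z=j) f_j(x).
Evaluate each component's likelihood at the observed value:
  L_A = (1/(2.0·√(2π)))·exp(−(7.22−3.7)²/(2·2.0²)) = 0.199471·exp(-1.54880) = 0.0423882
  L_B = (1/(1.5·√(2π)))·exp(−(7.22−6.6)²/(2·1.5²)) = 0.265962·exp(-0.08542) = 0.244186
Weight by the priors:
  P(Z=A)·L_A = 0.34 × 0.0423882 = 0.014412
  P(Z=B)·L_B = 0.66 × 0.244186 = 0.161163
Denominator: 0.014412 + 0.161163 = 0.175575
P(Population B | the observation) ≈ 0.9179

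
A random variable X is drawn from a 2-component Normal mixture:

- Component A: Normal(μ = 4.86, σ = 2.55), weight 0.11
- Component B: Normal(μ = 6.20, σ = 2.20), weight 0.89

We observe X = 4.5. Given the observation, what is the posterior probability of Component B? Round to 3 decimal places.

Apply Bayes' rule: the posterior for each component is proportional to its prior times its likelihood at x.
Component likelihoods at x = 4.5:
  f_A = (1/(2.55·√(2π)))·exp(−(4.5−4.86)²/(2·2.55²)) = 0.156448·exp(-0.00997) = 0.154897
  f_B = (1/(2.20·√(2π)))·exp(−(4.5−6.20)²/(2·2.20²)) = 0.181337·exp(-0.29855) = 0.134532
Multiply by the mixture weights:
  w_A·f_A = 0.11 × 0.154897 = 0.0170386
  w_B·f_B = 0.89 × 0.134532 = 0.119734
Normaliser: 0.0170386 + 0.119734 = 0.136773
Responsibility of Component B: 0.119734 / 0.136773 ≈ 0.875

0.875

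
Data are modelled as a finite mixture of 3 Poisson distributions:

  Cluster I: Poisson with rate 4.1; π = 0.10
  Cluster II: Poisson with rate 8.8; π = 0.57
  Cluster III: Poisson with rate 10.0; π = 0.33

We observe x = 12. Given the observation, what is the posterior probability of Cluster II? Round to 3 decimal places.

0.552

Apply Bayes' rule: the posterior for each component is proportional to its prior times its likelihood at x.
Evaluate each component's likelihood at the observed value:
  f_I = 0.00078066
  f_II = 0.0678678
  f_III = 0.0947803
Multiply by the mixture weights:
  π_I·f_I = 0.10 × 0.00078066 = 7.8066e-05
  π_II·f_II = 0.57 × 0.0678678 = 0.0386846
  π_III·f_III = 0.33 × 0.0947803 = 0.0312775
Marginal: 7.8066e-05 + 0.0386846 + 0.0312775 = 0.0700402
P(Cluster II | data) ≈ 0.552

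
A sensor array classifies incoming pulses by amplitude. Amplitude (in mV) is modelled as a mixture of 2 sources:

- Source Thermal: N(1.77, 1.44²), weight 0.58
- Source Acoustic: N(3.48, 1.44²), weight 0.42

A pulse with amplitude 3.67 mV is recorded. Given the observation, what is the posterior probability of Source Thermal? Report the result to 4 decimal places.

0.3684

Apply Bayes' rule: the posterior for each component is proportional to its prior times its likelihood at x.
Normal densities:
  f_Thermal = (1/(1.44·√(2π)))·exp(−(3.67−1.77)²/(2·1.44²)) = 0.277043·exp(-0.87047) = 0.116014
  f_Acoustic = (1/(1.44·√(2π)))·exp(−(3.67−3.48)²/(2·1.44²)) = 0.277043·exp(-0.00870) = 0.274642
Prior × likelihood for each component:
  π_Thermal·f_Thermal = 0.58 × 0.116014 = 0.0672878
  π_Acoustic·f_Acoustic = 0.42 × 0.274642 = 0.11535
Denominator: 0.0672878 + 0.11535 = 0.182638
Responsibility of Source Thermal: 0.0672878 / 0.182638 ≈ 0.3684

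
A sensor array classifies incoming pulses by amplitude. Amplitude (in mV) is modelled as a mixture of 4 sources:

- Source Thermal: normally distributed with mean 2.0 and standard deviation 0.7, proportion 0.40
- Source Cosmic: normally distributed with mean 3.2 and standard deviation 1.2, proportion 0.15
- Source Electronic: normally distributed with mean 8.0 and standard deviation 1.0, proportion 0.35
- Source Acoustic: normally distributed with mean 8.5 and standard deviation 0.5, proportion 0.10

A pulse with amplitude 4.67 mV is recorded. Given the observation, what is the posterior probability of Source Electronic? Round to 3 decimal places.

0.023

The responsibility of component k is π_k f_k(x) divided by Σ_j π_j f_j(x).
Component likelihoods at x = 4.67 mV:
  f_Thermal = 0.00039499
  f_Cosmic = 0.15699
  f_Electronic = 0.0015595
  f_Acoustic = 1.44776e-13
Multiply by the mixture weights:
  π_Thermal·f_Thermal = 0.40 × 0.00039499 = 0.000157996
  π_Cosmic·f_Cosmic = 0.15 × 0.15699 = 0.0235485
  π_Electronic·f_Electronic = 0.35 × 0.0015595 = 0.000545826
  π_Acoustic·f_Acoustic = 0.10 × 1.44776e-13 = 1.44776e-14
Marginal: 0.000157996 + 0.0235485 + 0.000545826 + 1.44776e-14 = 0.0242523
P(Source Electronic | 4.67 mV) ≈ 0.023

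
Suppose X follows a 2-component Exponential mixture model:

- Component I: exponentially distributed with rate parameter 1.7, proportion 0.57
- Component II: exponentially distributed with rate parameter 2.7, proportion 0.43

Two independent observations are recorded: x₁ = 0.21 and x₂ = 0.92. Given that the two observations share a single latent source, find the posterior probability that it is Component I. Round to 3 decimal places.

0.619

The responsibility of component k is π_k f_k(x) divided by Σ_j π_j f_j(x).
Since both observations come from the same component, the likelihood for component k is f_k(x₁)·f_k(x₂).
  p_I = [1.18961] × [0.355805] = 0.423271
  p_II = [1.53151] × [0.225204] = 0.344901
Weight by the priors:
  π_I·p_I = 0.57 × 0.423271 = 0.241264
  π_II·p_II = 0.43 × 0.344901 = 0.148308
Marginal: 0.241264 + 0.148308 = 0.389572
P(Component I | data) = 0.241264 / 0.389572 ≈ 0.619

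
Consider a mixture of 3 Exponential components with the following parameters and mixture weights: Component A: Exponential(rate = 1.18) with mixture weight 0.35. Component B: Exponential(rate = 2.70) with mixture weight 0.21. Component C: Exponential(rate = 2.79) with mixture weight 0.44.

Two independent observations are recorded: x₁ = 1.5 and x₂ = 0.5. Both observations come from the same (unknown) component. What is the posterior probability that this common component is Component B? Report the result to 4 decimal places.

Posterior ∝ prior × likelihood, so P(k | x) ∝ P(Z=k) f_k(x); normalise over all components.
Since both observations come from the same component, the likelihood for component k is f_k(x₁)·f_k(x₂).
  L_A = [0.200993] × [0.654106] = 0.131471
  L_B = [0.0470404] × [0.699949] = 0.0329259
  L_C = [0.04247] × [0.691454] = 0.029366
Unnormalised posteriors:
  P(Z=A)·L_A = 0.35 × 0.131471 = 0.0460148
  P(Z=B)·L_B = 0.21 × 0.0329259 = 0.00691443
  P(Z=C)·L_C = 0.44 × 0.029366 = 0.0129211
Evidence: 0.0460148 + 0.00691443 + 0.0129211 = 0.0658502
P(Component B | x₁, x₂) ≈ 0.1050

0.1050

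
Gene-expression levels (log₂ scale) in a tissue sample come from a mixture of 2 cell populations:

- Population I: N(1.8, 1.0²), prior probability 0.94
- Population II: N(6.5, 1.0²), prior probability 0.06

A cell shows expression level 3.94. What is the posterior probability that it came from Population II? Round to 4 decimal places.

0.0232

The responsibility of component k is π_k f_k(x) divided by Σ_j π_j f_j(x).
Component likelihoods at x = 3.94:
  f_I = (1/(1.0·√(2π)))·exp(−(3.94−1.8)²/(2·1.0²)) = 0.398942·exp(-2.28980) = 0.0404076
  f_II = (1/(1.0·√(2π)))·exp(−(3.94−6.5)²/(2·1.0²)) = 0.398942·exp(-3.27680) = 0.0150596
Unnormalised posteriors:
  π_I·f_I = 0.94 × 0.0404076 = 0.0379831
  π_II·f_II = 0.06 × 0.0150596 = 0.000903577
Sum: 0.0379831 + 0.000903577 = 0.0388867
Responsibility of Population II: 0.000903577 / 0.0388867 ≈ 0.0232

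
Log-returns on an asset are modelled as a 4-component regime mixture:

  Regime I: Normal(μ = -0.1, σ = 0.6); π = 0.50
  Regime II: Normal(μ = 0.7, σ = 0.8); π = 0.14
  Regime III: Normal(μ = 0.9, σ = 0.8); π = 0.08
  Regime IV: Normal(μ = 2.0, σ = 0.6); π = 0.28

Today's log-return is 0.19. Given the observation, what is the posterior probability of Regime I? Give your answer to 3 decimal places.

0.775

The responsibility of component k is w_k f_k(x) divided by Σ_j w_j f_j(x).
Component likelihoods at x = 0.19:
  p_I = 0.591604
  p_II = 0.406977
  p_III = 0.336343
  p_IV = 0.0070252
Weight by the priors:
  w_I·p_I = 0.50 × 0.591604 = 0.295802
  w_II·p_II = 0.14 × 0.406977 = 0.0569768
  w_III·p_III = 0.08 × 0.336343 = 0.0269075
  w_IV·p_IV = 0.28 × 0.0070252 = 0.00196706
Sum: 0.295802 + 0.0569768 + 0.0269075 + 0.00196706 = 0.381653
Responsibility of Regime I: 0.295802 / 0.381653 ≈ 0.775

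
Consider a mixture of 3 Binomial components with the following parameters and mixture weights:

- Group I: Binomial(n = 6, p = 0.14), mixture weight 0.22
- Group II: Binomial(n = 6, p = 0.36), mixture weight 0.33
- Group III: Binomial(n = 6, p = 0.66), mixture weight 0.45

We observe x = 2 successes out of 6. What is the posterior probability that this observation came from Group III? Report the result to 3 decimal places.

P(component k | x) = P(Z=k)·f_k(x) / marginal(x), where marginal(x) = Σ_j P(Z=j)·f_j(x).
Evaluate each component's likelihood at the observed value:
  p_I = 0.16082
  p_II = 0.326149
  p_III = 0.0873162
Prior × likelihood for each component:
  P(Z=I)·p_I = 0.22 × 0.16082 = 0.0353805
  P(Z=II)·p_II = 0.33 × 0.326149 = 0.107629
  P(Z=III)·p_III = 0.45 × 0.0873162 = 0.0392923
Sum: 0.0353805 + 0.107629 + 0.0392923 = 0.182302
Responsibility of Group III: 0.0392923 / 0.182302 ≈ 0.216

0.216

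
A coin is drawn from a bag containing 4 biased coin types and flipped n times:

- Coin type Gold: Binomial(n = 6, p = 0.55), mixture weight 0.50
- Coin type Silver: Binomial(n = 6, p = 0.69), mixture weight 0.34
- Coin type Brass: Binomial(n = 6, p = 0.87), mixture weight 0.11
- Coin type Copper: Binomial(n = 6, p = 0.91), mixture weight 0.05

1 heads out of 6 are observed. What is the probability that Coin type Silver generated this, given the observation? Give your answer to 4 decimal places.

0.1168

Posterior ∝ prior × likelihood, so P(k | x) ∝ w_k f_k(x); normalise over all components.
Evaluate each component's likelihood at the observed value:
  L_Gold = C(6,1)·0.55^1·0.45^5 = 6·0.55·0.0184528 = 0.0608943
  L_Silver = C(6,1)·0.69^1·0.31^5 = 6·0.69·0.00286292 = 0.0118525
  L_Brass = C(6,1)·0.87^1·0.13^5 = 6·0.87·3.71293e-05 = 0.000193815
  L_Copper = C(6,1)·0.91^1·0.09^5 = 6·0.91·5.9049e-06 = 3.22408e-05
Multiply by the mixture weights:
  w_Gold·L_Gold = 0.50 × 0.0608943 = 0.0304471
  w_Silver·L_Silver = 0.34 × 0.0118525 = 0.00402984
  w_Brass·L_Brass = 0.11 × 0.000193815 = 2.13196e-05
  w_Copper·L_Copper = 0.05 × 3.22408e-05 = 1.61204e-06
Evidence: 0.0304471 + 0.00402984 + 2.13196e-05 + 1.61204e-06 = 0.0344999
P(Coin type Silver | data) ≈ 0.1168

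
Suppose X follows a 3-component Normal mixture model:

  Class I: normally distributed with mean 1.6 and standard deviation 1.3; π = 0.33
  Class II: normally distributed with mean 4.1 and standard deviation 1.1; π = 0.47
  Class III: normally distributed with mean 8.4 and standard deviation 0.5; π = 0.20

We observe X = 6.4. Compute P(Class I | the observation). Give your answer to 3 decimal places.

0.006

P(component k | x) = π_k·f_k(x) / marginal(x), where marginal(x) = Σ_j π_j·f_j(x).
Component likelihoods at x = 6.4:
  f_I = (1/(1.3·√(2π)))·exp(−(6.4−1.6)²/(2·1.3²)) = 0.306879·exp(-6.81657) = 0.000336178
  f_II = (1/(1.1·√(2π)))·exp(−(6.4−4.1)²/(2·1.1²)) = 0.362675·exp(-2.18595) = 0.0407541
  f_III = (1/(0.5·√(2π)))·exp(−(6.4−8.4)²/(2·0.5²)) = 0.797885·exp(-8.00000) = 0.00026766
Weight by the priors:
  π_I·f_I = 0.33 × 0.000336178 = 0.000110939
  π_II·f_II = 0.47 × 0.0407541 = 0.0191544
  π_III·f_III = 0.20 × 0.00026766 = 5.35321e-05
Evidence: 0.000110939 + 0.0191544 + 5.35321e-05 = 0.0193189
P(Class I | 6.4) = 0.000110939 / 0.0193189 ≈ 0.006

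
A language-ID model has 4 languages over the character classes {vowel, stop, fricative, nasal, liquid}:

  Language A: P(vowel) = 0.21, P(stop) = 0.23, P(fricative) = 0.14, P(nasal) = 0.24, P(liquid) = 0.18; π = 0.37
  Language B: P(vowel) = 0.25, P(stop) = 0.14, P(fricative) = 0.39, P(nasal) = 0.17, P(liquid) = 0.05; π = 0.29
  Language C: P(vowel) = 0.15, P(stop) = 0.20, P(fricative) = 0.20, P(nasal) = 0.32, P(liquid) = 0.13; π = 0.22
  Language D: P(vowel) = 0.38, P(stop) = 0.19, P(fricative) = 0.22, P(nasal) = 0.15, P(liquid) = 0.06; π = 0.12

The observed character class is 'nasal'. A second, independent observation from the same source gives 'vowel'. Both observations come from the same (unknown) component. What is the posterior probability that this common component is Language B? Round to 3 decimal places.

0.255

Apply Bayes' rule: the posterior for each component is proportional to its prior times its likelihood at x.
Since both observations come from the same component, the likelihood for component k is f_k(x₁)·f_k(x₂).
  L_A = [0.24] × [0.21] = 0.0504
  L_B = [0.17] × [0.25] = 0.0425
  L_C = [0.32] × [0.15] = 0.048
  L_D = [0.15] × [0.38] = 0.057
Multiply by the mixture weights:
  π_A·L_A = 0.37 × 0.0504 = 0.018648
  π_B·L_B = 0.29 × 0.0425 = 0.012325
  π_C·L_C = 0.22 × 0.048 = 0.01056
  π_D·L_D = 0.12 × 0.057 = 0.00684
Evidence: 0.018648 + 0.012325 + 0.01056 + 0.00684 = 0.048373
P(Language B | data) = 0.012325 / 0.048373 ≈ 0.255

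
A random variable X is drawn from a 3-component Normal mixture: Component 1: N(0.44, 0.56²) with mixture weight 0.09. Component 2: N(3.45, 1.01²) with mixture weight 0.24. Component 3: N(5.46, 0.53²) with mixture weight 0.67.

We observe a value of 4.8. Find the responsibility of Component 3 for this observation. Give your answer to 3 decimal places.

Posterior ∝ prior × likelihood, so P(k | x) ∝ P(Z=k) f_k(x); normalise over all components.
Component likelihoods at x = 4.8:
  p_1 = (1/(0.56·√(2π)))·exp(−(4.8−0.44)²/(2·0.56²)) = 0.712397·exp(-30.30867) = 4.8959e-14
  p_2 = (1/(1.01·√(2π)))·exp(−(4.8−3.45)²/(2·1.01²)) = 0.394992·exp(-0.89329) = 0.161672
  p_3 = (1/(0.53·√(2π)))·exp(−(4.8−5.46)²/(2·0.53²)) = 0.752721·exp(-0.77536) = 0.346655
Multiply by the mixture weights:
  P(Z=1)·p_1 = 0.09 × 4.8959e-14 = 4.40631e-15
  P(Z=2)·p_2 = 0.24 × 0.161672 = 0.0388014
  P(Z=3)·p_3 = 0.67 × 0.346655 = 0.232259
Normaliser: 4.40631e-15 + 0.0388014 + 0.232259 = 0.27106
P(Component 3 | the observation) ≈ 0.857

0.857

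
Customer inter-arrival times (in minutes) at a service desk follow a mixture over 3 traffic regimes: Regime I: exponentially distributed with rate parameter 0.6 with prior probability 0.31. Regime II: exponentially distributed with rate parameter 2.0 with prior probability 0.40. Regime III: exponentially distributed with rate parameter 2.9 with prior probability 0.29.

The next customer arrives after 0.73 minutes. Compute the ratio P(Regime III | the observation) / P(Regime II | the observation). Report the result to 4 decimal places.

0.5450

Since P(k|x) ∝ w_k f_k(x), the posterior odds are w_i f_i(x) / (w_j f_j(x)).
Component likelihoods at x = 0.73 minutes:
  p_I = 0.6·e^(−0.6·0.73) = 0.6·e^(−0.4380) = 0.387195
  p_II = 2.0·e^(−2.0·0.73) = 2.0·e^(−1.4600) = 0.464473
  p_III = 2.9·e^(−2.9·0.73) = 2.9·e^(−2.1170) = 0.349138
Posterior odds = (w_III·p_III) / (w_II·p_II) = (0.29·0.349138) / (0.40·0.464473) = 0.10125 / 0.185789 ≈ 0.5450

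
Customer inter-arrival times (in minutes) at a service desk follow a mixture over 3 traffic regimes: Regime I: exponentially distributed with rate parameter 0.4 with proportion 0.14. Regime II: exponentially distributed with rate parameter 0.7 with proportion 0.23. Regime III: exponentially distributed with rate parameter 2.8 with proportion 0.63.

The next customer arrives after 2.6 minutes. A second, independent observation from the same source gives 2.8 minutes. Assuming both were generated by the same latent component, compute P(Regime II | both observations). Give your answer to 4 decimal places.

The responsibility of component k is P(Z=k) f_k(x) divided by Σ_j P(Z=j) f_j(x).
Since both observations come from the same component, the likelihood for component k is f_k(x₁)·f_k(x₂).
  p_I = [0.4·e^(−0.4·2.6) = 0.4·e^(−1.0400) = 0.141382] × [0.130512] = 0.018452
  p_II = [0.7·e^(−0.7·2.6) = 0.7·e^(−1.8200) = 0.113418] × [0.0986009] = 0.0111831
  p_III = [2.8·e^(−2.8·2.6) = 2.8·e^(−7.2800) = 0.00192972] × [0.00110227] = 2.12708e-06
Weight by the priors:
  P(Z=I)·p_I = 0.14 × 0.018452 = 0.00258328
  P(Z=II)·p_II = 0.23 × 0.0111831 = 0.00257212
  P(Z=III)·p_III = 0.63 × 2.12708e-06 = 1.34006e-06
Denominator: 0.00258328 + 0.00257212 + 1.34006e-06 = 0.00515674
P(Regime II | x) = 0.00257212 / 0.00515674 ≈ 0.4988

0.4988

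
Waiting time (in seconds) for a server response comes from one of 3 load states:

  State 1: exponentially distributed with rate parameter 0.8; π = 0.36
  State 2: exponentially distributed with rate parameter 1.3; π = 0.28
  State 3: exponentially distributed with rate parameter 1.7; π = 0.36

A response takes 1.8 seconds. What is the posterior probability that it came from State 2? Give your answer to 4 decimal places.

By Bayes' theorem, P(k | x) = w_k f_k(x) / Σ_j w_j f_j(x).
Exponential densities:
  L_1 = 0.189542
  L_2 = 0.125226
  L_3 = 0.0797091
Prior × likelihood for each component:
  w_1·L_1 = 0.36 × 0.189542 = 0.0682352
  w_2·L_2 = 0.28 × 0.125226 = 0.0350633
  w_3·L_3 = 0.36 × 0.0797091 = 0.0286953
Denominator: 0.0682352 + 0.0350633 + 0.0286953 = 0.131994
P(State 2 | x) = 0.0350633 / 0.131994 ≈ 0.2656

0.2656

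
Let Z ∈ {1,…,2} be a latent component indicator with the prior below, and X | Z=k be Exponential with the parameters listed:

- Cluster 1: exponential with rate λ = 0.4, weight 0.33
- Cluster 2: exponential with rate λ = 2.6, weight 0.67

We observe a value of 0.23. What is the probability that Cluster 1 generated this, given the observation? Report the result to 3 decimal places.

0.112

Apply Bayes' rule: the posterior for each component is proportional to its prior times its likelihood at x.
Evaluate each component's likelihood at the observed value:
  f_1 = 0.364842
  f_2 = 1.42977
Unnormalised posteriors:
  w_1·f_1 = 0.33 × 0.364842 = 0.120398
  w_2·f_2 = 0.67 × 1.42977 = 0.957944
Normaliser: 0.120398 + 0.957944 = 1.07834
Responsibility of Cluster 1: 0.120398 / 1.07834 ≈ 0.112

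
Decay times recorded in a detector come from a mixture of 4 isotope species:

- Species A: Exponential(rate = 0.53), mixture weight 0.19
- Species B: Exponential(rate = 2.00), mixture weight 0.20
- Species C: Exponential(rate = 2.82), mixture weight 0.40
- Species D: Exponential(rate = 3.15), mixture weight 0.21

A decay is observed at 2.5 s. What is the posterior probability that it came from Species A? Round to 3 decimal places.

0.872

By Bayes' theorem, P(k | x) = w_k f_k(x) / Σ_j w_j f_j(x).
Component likelihoods at x = 2.5 s:
  f_A = 0.140876
  f_B = 0.0134759
  f_C = 0.00244609
  f_D = 0.00119741
Unnormalised posteriors:
  w_A·f_A = 0.19 × 0.140876 = 0.0267664
  w_B·f_B = 0.20 × 0.0134759 = 0.00269518
  w_C·f_C = 0.40 × 0.00244609 = 0.000978437
  w_D·f_D = 0.21 × 0.00119741 = 0.000251455
Normaliser: 0.0267664 + 0.00269518 + 0.000978437 + 0.000251455 = 0.0306914
P(Species A | data) ≈ 0.872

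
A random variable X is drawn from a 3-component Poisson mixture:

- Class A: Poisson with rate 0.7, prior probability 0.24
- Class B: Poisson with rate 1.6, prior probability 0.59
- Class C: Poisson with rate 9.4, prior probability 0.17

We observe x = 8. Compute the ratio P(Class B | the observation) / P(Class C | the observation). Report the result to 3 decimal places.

Posterior odds = (π_i f_i(x)) / (π_j f_j(x)); the normalising sum cancels.
Poisson probabilities:
  L_A = e^(−0.7)·0.7^8/8! = 7.09999e-07
  L_B = e^(−1.6)·1.6^8/8! = 0.000215064
  L_C = e^(−9.4)·9.4^8/8! = 0.125065
Odds = (0.59/0.17) × (0.000215064/0.125065) = 3.47059 × 0.00171963 ≈ 0.006

0.006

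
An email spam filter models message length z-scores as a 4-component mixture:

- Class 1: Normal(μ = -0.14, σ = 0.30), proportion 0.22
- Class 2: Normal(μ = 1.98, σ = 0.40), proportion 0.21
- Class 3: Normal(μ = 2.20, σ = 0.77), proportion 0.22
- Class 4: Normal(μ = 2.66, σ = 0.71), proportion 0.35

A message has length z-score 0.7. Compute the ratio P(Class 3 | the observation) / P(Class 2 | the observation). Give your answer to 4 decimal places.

The posterior odds equal the prior odds times the likelihood ratio: (π_i/π_j)·(f_i(x)/f_j(x)).
Evaluate each component's likelihood at the observed value:
  f_1 = 0.0263848
  f_2 = 0.00596022
  f_3 = 0.0776901
  f_4 = 0.0124404
Posterior odds = (π_3·f_3) / (π_2·f_2) = (0.22·0.0776901) / (0.21·0.00596022) = 0.0170918 / 0.00125165 ≈ 13.6555

13.6555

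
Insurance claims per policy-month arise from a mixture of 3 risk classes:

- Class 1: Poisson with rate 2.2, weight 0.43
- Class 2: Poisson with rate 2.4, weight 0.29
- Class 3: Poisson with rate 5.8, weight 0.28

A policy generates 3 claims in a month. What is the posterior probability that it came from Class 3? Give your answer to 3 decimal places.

0.160

The responsibility of component k is P(Z=k) f_k(x) divided by Σ_j P(Z=j) f_j(x).
Component likelihoods at x = 3 claims:
  p_1 = 0.196639
  p_2 = 0.209014
  p_3 = 0.098452
Unnormalised posteriors:
  P(Z=1)·p_1 = 0.43 × 0.196639 = 0.0845546
  P(Z=2)·p_2 = 0.29 × 0.209014 = 0.0606141
  P(Z=3)·p_3 = 0.28 × 0.098452 = 0.0275666
Sum: 0.0845546 + 0.0606141 + 0.0275666 = 0.172735
Responsibility of Class 3: 0.0275666 / 0.172735 ≈ 0.160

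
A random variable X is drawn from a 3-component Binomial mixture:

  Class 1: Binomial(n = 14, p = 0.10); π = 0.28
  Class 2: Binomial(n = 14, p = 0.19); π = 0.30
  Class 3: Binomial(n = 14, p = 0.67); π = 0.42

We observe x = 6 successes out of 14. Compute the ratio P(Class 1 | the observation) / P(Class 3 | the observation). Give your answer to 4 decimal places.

0.0226

Only the two components matter; the odds are (P(Z=i) f_i(x)) / (P(Z=j) f_j(x)).
Component likelihoods at x = 6 successes out of 14:
  L_1 = C(14,6)·0.10^6·0.90^8 = 3003·1e-06·0.430467 = 0.00129269
  L_2 = C(14,6)·0.19^6·0.81^8 = 3003·4.70459e-05·0.185302 = 0.0261792
  L_3 = C(14,6)·0.67^6·0.33^8 = 3003·0.0904584·0.000140641 = 0.0382046
Odds = (0.28/0.42) × (0.00129269/0.0382046) = 0.666667 × 0.0338361 ≈ 0.0226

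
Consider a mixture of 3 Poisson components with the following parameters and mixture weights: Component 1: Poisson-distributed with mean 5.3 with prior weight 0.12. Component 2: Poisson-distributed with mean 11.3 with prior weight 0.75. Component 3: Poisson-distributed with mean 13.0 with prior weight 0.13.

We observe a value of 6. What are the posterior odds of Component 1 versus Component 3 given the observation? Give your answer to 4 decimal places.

9.3605

Only the two components matter; the odds are (w_i f_i(x)) / (w_j f_j(x)).
Evaluate each component's likelihood at the observed value:
  L_1 = e^(−5.3)·5.3^6/6! = 0.15366
  L_2 = e^(−11.3)·11.3^6/6! = 0.0357775
  L_3 = e^(−13.0)·13.0^6/6! = 0.015153
Odds = (0.12/0.13) × (0.15366/0.015153) = 0.923077 × 10.1406 ≈ 9.3605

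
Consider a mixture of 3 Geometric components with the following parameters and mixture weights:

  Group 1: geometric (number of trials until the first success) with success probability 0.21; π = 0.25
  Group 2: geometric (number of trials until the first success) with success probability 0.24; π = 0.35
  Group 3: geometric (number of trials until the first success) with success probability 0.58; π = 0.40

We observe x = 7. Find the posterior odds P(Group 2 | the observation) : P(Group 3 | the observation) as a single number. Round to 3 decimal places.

12.711

Posterior odds = (π_i f_i(x)) / (π_j f_j(x)); the normalising sum cancels.
Evaluate each component's likelihood at the observed value:
  f_1 = 0.0510484
  f_2 = 0.046248
  f_3 = 0.00318364
0.0161868 / 0.00127346 ≈ 12.711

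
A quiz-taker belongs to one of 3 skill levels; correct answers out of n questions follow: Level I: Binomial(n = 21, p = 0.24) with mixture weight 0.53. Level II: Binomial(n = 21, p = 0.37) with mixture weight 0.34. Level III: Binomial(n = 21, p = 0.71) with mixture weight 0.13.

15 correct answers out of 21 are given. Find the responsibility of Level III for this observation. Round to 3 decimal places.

0.985

Posterior ∝ prior × likelihood, so P(k | x) ∝ w_k f_k(x); normalise over all components.
Binomial probabilities:
  L_I = C(21,15)·0.24^15·0.76^6 = 54264·5.04857e-10·0.1927 = 5.27913e-06
  L_II = C(21,15)·0.37^15·0.63^6 = 54264·3.33446e-07·0.0625235 = 0.00113131
  L_III = C(21,15)·0.71^15·0.29^6 = 54264·0.00587321·0.000594823 = 0.189572
Multiply by the mixture weights:
  w_I·L_I = 0.53 × 5.27913e-06 = 2.79794e-06
  w_II·L_II = 0.34 × 0.00113131 = 0.000384645
  w_III·L_III = 0.13 × 0.189572 = 0.0246444
Sum: 2.79794e-06 + 0.000384645 + 0.0246444 = 0.0250318
Responsibility of Level III: 0.0246444 / 0.0250318 ≈ 0.985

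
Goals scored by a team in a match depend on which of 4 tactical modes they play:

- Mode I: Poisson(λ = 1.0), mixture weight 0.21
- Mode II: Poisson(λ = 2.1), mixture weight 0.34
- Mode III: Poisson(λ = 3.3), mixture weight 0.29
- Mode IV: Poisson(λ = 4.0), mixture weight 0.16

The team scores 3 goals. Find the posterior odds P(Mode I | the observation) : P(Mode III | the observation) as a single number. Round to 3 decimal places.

Posterior odds = (π_i f_i(x)) / (π_j f_j(x)); the normalising sum cancels.
Poisson probabilities:
  f_I = e^(−1.0)·1.0^3/3! = 0.0613132
  f_II = e^(−2.1)·2.1^3/3! = 0.189011
  f_III = e^(−3.3)·3.3^3/3! = 0.220912
  f_IV = e^(−4.0)·4.0^3/3! = 0.195367
Odds = (0.21/0.29) × (0.0613132/0.220912) = 0.724138 × 0.277546 ≈ 0.201

0.201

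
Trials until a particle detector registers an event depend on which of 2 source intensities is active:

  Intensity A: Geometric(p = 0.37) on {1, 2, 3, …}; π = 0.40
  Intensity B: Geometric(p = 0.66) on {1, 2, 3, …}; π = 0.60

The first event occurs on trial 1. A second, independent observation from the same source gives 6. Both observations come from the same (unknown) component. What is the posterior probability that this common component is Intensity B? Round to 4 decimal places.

0.1793

The responsibility of component k is P(Z=k) f_k(x) divided by Σ_j P(Z=j) f_j(x).
Since both observations come from the same component, the likelihood for component k is f_k(x₁)·f_k(x₂).
  L_A = [0.37] × [0.0367202] = 0.0135865
  L_B = [0.66] × [0.00299874] = 0.00197917
Prior × likelihood for each component:
  P(Z=A)·L_A = 0.40 × 0.0135865 = 0.00543458
  P(Z=B)·L_B = 0.60 × 0.00197917 = 0.0011875
Marginal: 0.00543458 + 0.0011875 = 0.00662208
P(Intensity B | data) = 0.0011875 / 0.00662208 ≈ 0.1793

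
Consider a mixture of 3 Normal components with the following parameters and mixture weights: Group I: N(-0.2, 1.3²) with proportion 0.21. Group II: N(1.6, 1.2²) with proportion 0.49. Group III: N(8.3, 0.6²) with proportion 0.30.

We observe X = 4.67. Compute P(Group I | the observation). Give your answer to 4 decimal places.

By Bayes' theorem, P(k | x) = π_k f_k(x) / Σ_j π_j f_j(x).
Evaluate each component's likelihood at the observed value:
  p_I = 0.000275166
  p_II = 0.0126033
  p_III = 7.4925e-09
Multiply by the mixture weights:
  π_I·p_I = 0.21 × 0.000275166 = 5.77848e-05
  π_II·p_II = 0.49 × 0.0126033 = 0.00617563
  π_III·p_III = 0.30 × 7.4925e-09 = 2.24775e-09
Evidence: 5.77848e-05 + 0.00617563 + 2.24775e-09 = 0.00623342
P(Group I | x) = 5.77848e-05 / 0.00623342 ≈ 0.0093

0.0093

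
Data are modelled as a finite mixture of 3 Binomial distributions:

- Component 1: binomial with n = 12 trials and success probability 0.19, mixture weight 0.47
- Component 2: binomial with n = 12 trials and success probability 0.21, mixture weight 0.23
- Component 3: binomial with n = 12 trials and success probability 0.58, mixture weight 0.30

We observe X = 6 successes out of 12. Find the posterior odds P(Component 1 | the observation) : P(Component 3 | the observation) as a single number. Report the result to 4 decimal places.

0.0996

The posterior odds equal the prior odds times the likelihood ratio: (π_i/π_j)·(f_i(x)/f_j(x)).
Evaluate each component's likelihood at the observed value:
  f_1 = 0.0122773
  f_2 = 0.0192642
  f_3 = 0.193079
0.00577034 / 0.0579238 ≈ 0.0996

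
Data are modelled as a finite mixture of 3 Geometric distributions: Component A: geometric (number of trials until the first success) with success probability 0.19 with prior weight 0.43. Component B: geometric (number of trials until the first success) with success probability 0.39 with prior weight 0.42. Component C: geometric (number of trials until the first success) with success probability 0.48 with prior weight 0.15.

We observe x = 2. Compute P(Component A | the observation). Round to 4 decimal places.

0.3251

P(component k | x) = P(Z=k)·f_k(x) / marginal(x), where marginal(x) = Σ_j P(Z=j)·f_j(x).
Geometric probabilities:
  L_A = 0.1539
  L_B = 0.2379
  L_C = 0.2496
Prior × likelihood for each component:
  P(Z=A)·L_A = 0.43 × 0.1539 = 0.066177
  P(Z=B)·L_B = 0.42 × 0.2379 = 0.099918
  P(Z=C)·L_C = 0.15 × 0.2496 = 0.03744
Normaliser: 0.066177 + 0.099918 + 0.03744 = 0.203535
Responsibility of Component A: 0.066177 / 0.203535 ≈ 0.3251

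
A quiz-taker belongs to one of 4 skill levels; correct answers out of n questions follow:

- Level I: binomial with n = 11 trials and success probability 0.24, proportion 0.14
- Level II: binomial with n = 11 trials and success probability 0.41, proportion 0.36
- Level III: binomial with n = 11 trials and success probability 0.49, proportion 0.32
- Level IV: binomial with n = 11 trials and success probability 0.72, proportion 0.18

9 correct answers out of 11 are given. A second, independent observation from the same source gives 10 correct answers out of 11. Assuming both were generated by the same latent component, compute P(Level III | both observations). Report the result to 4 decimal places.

Apply Bayes' rule: the posterior for each component is proportional to its prior times its likelihood at x.
Since both observations come from the same component, the likelihood for component k is f_k(x₁)·f_k(x₂).
  L_I = [8.39249e-05] × [5.30052e-06] = 4.44846e-10
  L_II = [0.00626789] × [0.000871131] = 5.46015e-06
  L_III = [0.0232953] × [0.00447635] = 0.000104278
  L_IV = [0.224218] × [0.115312] = 0.0258551
Prior × likelihood for each component:
  π_I·L_I = 0.14 × 4.44846e-10 = 6.22784e-11
  π_II·L_II = 0.36 × 5.46015e-06 = 1.96565e-06
  π_III·L_III = 0.32 × 0.000104278 = 3.33689e-05
  π_IV·L_IV = 0.18 × 0.0258551 = 0.00465393
Denominator: 6.22784e-11 + 1.96565e-06 + 3.33689e-05 + 0.00465393 = 0.00468926
So the posterior for Level III is 3.33689e-05 / 0.00468926 ≈ 0.0071.

0.0071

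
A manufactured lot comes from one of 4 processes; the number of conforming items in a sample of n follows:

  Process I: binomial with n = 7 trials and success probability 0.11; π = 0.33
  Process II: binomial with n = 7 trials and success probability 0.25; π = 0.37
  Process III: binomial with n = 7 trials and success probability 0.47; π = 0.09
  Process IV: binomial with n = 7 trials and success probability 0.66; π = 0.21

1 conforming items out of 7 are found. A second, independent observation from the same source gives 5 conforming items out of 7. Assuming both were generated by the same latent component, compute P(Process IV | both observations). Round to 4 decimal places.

0.1683

P(component k | x) = π_k·f_k(x) / marginal(x), where marginal(x) = Σ_j π_j·f_j(x).
Since both observations come from the same component, the likelihood for component k is f_k(x₁)·f_k(x₂).
  L_I = [0.382676] × [0.000267894] = 0.000102516
  L_II = [0.311462] × [0.0115356] = 0.00359292
  L_III = [0.0729207] × [0.135288] = 0.00986533
  L_IV = [0.007137] × [0.304016] = 0.00216976
Weight by the priors:
  π_I·L_I = 0.33 × 0.000102516 = 3.38304e-05
  π_II·L_II = 0.37 × 0.00359292 = 0.00132938
  π_III·L_III = 0.09 × 0.00986533 = 0.000887879
  π_IV·L_IV = 0.21 × 0.00216976 = 0.00045565
Evidence: 3.38304e-05 + 0.00132938 + 0.000887879 + 0.00045565 = 0.00270674
P(Process IV | x₁,x₂) ≈ 0.1683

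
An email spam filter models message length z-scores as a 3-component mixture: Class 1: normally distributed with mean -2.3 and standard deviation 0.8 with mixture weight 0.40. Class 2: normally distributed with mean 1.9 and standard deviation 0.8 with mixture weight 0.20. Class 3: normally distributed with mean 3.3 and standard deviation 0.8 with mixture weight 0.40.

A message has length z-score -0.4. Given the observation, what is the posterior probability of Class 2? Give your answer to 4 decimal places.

The responsibility of component k is P(Z=k) f_k(x) divided by Σ_j P(Z=j) f_j(x).
Evaluate each component's likelihood at the observed value:
  f_1 = (1/(0.8·√(2π)))·exp(−(-0.4−-2.3)²/(2·0.8²)) = 0.498678·exp(-2.82031) = 0.0297149
  f_2 = (1/(0.8·√(2π)))·exp(−(-0.4−1.9)²/(2·0.8²)) = 0.498678·exp(-4.13281) = 0.00799765
  f_3 = (1/(0.8·√(2π)))·exp(−(-0.4−3.3)²/(2·0.8²)) = 0.498678·exp(-10.69531) = 1.12955e-05
Unnormalised posteriors:
  P(Z=1)·f_1 = 0.40 × 0.0297149 = 0.011886
  P(Z=2)·f_2 = 0.20 × 0.00799765 = 0.00159953
  P(Z=3)·f_3 = 0.40 × 1.12955e-05 = 4.51819e-06
Sum: 0.011886 + 0.00159953 + 4.51819e-06 = 0.01349
Responsibility of Class 2: 0.00159953 / 0.01349 ≈ 0.1186

0.1186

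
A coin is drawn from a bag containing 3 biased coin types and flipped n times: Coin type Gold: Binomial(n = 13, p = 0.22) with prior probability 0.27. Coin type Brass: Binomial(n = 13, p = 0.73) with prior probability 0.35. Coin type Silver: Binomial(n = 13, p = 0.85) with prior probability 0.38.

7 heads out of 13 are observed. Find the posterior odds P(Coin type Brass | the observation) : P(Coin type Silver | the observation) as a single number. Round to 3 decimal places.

10.796

Posterior odds = (P(Z=i) f_i(x)) / (P(Z=j) f_j(x)); the normalising sum cancels.
Binomial probabilities:
  f_Gold = 0.00963926
  f_Brass = 0.0734446
  f_Silver = 0.0062661
Posterior odds = (P(Z=Brass)·f_Brass) / (P(Z=Silver)·f_Silver) = (0.35·0.0734446) / (0.38·0.0062661) = 0.0257056 / 0.00238112 ≈ 10.796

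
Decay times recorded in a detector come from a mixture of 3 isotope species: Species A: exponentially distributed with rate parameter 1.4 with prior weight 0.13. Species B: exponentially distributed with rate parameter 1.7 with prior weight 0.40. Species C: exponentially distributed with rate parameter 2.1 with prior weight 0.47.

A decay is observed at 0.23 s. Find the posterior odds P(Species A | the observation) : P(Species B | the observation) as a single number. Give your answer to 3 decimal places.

0.287

Posterior odds = (π_i f_i(x)) / (π_j f_j(x)); the normalising sum cancels.
Component likelihoods at x = 0.23 s:
  f_A = 1.01458
  f_B = 1.14985
  f_C = 1.29555
Odds = (0.13/0.40) × (1.01458/1.14985) = 0.325 × 0.882359 ≈ 0.287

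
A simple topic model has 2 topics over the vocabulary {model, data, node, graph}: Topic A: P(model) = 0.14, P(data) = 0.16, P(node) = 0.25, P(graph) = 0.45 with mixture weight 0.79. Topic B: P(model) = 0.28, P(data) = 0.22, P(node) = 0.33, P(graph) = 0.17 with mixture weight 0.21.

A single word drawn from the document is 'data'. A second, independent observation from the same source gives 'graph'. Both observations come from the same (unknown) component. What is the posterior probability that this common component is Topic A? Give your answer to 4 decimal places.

0.8787

The responsibility of component k is P(Z=k) f_k(x) divided by Σ_j P(Z=j) f_j(x).
Since both observations come from the same component, the likelihood for component k is f_k(x₁)·f_k(x₂).
  L_A = [P(data | comp) = 0.16] × [0.45] = 0.072
  L_B = [P(data | comp) = 0.22] × [0.17] = 0.0374
Weight by the priors:
  P(Z=A)·L_A = 0.79 × 0.072 = 0.05688
  P(Z=B)·L_B = 0.21 × 0.0374 = 0.007854
Denominator: 0.05688 + 0.007854 = 0.064734
P(Topic A | x) ≈ 0.8787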